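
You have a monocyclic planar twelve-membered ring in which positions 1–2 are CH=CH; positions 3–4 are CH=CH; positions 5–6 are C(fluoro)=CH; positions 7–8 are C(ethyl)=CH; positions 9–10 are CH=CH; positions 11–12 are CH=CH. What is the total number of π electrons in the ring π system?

Check conjugation: every atom in a ring double bond is sp² and brings one electron to the p orbital — every position has a p orbital, so the cyclic π system is continuous.
Counting π electrons: 6 × 2 = 12 from the 6 double-bond units.

12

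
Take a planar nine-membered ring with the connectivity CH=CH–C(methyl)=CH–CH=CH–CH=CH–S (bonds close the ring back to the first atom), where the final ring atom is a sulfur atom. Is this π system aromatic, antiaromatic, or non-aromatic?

Aromatic

Every ring atom contributes a p orbital perpendicular to the ring (the double-bond atoms are sp², each contributing one p electron; the sulfur donates one lone pair from its p orbital), so the π system is cyclic and fully conjugated.
π-electron count: 4 × 2 = 8 from the double-bond units + 2 from the S atom = 10.
10 = 4(2) + 2, which satisfies Hückel's 4n+2 rule.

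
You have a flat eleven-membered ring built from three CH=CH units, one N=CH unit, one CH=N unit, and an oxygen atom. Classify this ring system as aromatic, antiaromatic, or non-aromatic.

Antiaromatic

The p orbitals form a continuous loop: each doubly-bonded ring atom is sp² with one p-orbital electron; the doubly-bonded nitrogens are pyridine-type — their lone pairs lie in the ring plane, leaving one electron in the p orbital; the oxygen donates one lone pair from its p orbital. The ring is fully conjugated.
Tallying contributions gives 5 × 2 = 10 from the double-bond units + 2 from the O atom = 12.
12 is a 4n count (n = 3), so the planar conjugated ring is antiaromatic.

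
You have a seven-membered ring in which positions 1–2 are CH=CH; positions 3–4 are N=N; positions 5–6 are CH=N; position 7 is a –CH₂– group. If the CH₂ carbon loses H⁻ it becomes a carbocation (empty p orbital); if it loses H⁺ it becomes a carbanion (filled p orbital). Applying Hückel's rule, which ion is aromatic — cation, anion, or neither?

The cation

In both ions every ring atom is sp² and contributes a p orbital, so both rings are fully conjugated.
Cation: 3 × 2 + 0 = 6 π electrons → 4(1)+2, aromatic.
Anion: 3 × 2 + 2 = 8 π electrons → 4(2), antiaromatic.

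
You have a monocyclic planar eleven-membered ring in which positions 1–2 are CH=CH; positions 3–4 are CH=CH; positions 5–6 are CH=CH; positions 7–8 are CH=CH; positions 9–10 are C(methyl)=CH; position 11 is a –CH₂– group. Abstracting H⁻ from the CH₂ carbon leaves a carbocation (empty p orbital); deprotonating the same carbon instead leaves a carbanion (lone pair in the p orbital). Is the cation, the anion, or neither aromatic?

Once that carbon is sp², every ring atom has a p orbital and both ions are fully conjugated.
Cation: 5 × 2 + 0 = 10 π electrons → 4(2)+2, aromatic.
Anion: 5 × 2 + 2 = 12 π electrons → 4(3), antiaromatic.

The cation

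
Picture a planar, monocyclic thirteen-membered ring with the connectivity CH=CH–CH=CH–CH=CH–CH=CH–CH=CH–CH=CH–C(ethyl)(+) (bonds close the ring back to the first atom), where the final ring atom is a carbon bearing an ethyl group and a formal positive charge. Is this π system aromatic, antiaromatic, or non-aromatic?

Antiaromatic

The p orbitals form a continuous loop: every atom in a ring double bond is sp² and brings one electron to the p orbital; the carbocation has an empty p orbital. The ring is fully conjugated.
Counting π electrons: 6 × 2 = 12 from the double-bond units + 0 from the C(ethyl)(+) atom = 12.
A 4n π count (12, n = 3) in a planar conjugated ring means antiaromatic.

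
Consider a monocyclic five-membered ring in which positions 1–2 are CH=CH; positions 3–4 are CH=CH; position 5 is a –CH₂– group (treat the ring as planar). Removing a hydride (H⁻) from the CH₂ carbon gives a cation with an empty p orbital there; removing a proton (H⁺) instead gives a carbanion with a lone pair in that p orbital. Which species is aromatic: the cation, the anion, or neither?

The anion

Both ions have a continuous loop of p orbitals — each ring atom is sp².
Cation: 2 × 2 + 0 = 4 π electrons → 4(1), antiaromatic.
Anion: 2 × 2 + 2 = 6 π electrons → 4(1)+2, aromatic.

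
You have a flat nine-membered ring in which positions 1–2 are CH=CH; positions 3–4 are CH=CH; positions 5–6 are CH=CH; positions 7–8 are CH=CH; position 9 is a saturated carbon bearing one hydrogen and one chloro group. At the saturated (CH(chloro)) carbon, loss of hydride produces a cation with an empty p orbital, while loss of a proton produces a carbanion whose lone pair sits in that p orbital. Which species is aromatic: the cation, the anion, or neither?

Both ions have a continuous loop of p orbitals — each ring atom is sp².
Cation: 4 × 2 + 0 = 8 π electrons → 4(2), antiaromatic.
Anion: 4 × 2 + 2 = 10 π electrons → 4(2)+2, aromatic.

The anion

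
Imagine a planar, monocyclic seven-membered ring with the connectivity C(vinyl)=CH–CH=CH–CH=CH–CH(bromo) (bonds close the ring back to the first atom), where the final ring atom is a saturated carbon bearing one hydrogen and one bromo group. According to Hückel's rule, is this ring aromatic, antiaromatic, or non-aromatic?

Because that saturated carbon is sp³ and has no p orbital in the ring π system at the CH(bromo) position, the π system cannot extend all the way around the ring.
A ring that is not fully conjugated cannot be aromatic or antiaromatic regardless of its π-electron count.

Non-aromatic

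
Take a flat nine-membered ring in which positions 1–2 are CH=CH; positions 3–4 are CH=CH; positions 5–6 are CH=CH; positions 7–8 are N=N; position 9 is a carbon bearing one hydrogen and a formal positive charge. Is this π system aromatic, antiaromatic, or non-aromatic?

Antiaromatic

Check conjugation: each doubly-bonded ring atom is sp² with one p-orbital electron; the doubly-bonded nitrogens are pyridine-type — their lone pairs lie in the ring plane, leaving one electron in the p orbital; the carbocation has an empty p orbital — every position has a p orbital, so the cyclic π system is continuous.
Adding the contributions, 4 × 2 = 8 from the double-bond units + 0 from the CH(+) atom = 8.
With 8 = 4·2 π electrons, Hückel's rule classifies the planar ring as antiaromatic.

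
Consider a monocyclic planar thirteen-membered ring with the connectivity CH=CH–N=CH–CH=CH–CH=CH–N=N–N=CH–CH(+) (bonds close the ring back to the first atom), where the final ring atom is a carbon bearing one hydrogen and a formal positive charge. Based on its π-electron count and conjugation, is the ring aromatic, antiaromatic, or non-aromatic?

Antiaromatic

Every ring atom contributes a p orbital perpendicular to the ring (each doubly-bonded ring atom is sp² with one p-orbital electron; each =N– nitrogen is pyridine-type (lone pair in the sp² plane, one electron in the p orbital); the carbocation has an empty p orbital), so the π system is cyclic and fully conjugated.
Tallying contributions gives 6 × 2 = 12 from the double-bond units + 0 from the CH(+) atom = 12.
12 = 4(3); a planar, fully conjugated 4n system is antiaromatic.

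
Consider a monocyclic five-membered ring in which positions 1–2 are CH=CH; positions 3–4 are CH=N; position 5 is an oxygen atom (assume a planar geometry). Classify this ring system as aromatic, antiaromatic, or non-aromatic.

All ring atoms are sp² and supply a p orbital to the ring (every atom in a ring double bond is sp² and brings one electron to the p orbital; each =N– nitrogen is pyridine-type (lone pair in the sp² plane, one electron in the p orbital); the oxygen donates one lone pair from its p orbital); the conjugation is uninterrupted.
Adding the contributions, 2 × 2 = 4 from the double-bond units + 2 from the O atom = 6.
That gives a 4n+2 count (6, n = 1).

Aromatic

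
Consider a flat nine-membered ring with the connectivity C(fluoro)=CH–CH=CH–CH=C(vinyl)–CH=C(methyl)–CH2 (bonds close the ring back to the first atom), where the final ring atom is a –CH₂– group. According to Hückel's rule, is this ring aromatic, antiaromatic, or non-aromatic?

At the CH2 position, the tetrahedral CH₂ carbon is sp³ and has no p orbital in the ring π system; the ring's p-orbital overlap is broken there.
A ring that is not fully conjugated cannot be aromatic or antiaromatic regardless of its π-electron count.

Non-aromatic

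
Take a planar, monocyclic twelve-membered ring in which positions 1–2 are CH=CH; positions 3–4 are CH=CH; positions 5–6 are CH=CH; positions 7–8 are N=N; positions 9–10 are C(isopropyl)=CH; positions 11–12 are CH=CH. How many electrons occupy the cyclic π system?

Every ring atom contributes a p orbital perpendicular to the ring (every atom in a ring double bond is sp² and brings one electron to the p orbital; each sp² =N– keeps its lone pair in-plane and puts one electron into the π system), so the π system is cyclic and fully conjugated.
Counting π electrons: 6 × 2 = 12 from the 6 double-bond units.

12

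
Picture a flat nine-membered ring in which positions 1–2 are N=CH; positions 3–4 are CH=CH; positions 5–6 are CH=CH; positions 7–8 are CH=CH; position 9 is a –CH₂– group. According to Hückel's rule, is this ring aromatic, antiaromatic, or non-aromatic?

The CH2 position has four σ bonds — the tetrahedral CH₂ carbon is sp³ and has no p orbital in the ring π system — so the cyclic conjugation is interrupted.
A ring that is not fully conjugated cannot be aromatic or antiaromatic regardless of its π-electron count.

Non-aromatic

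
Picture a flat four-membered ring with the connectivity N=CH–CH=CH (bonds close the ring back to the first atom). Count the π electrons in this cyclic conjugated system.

4

Every ring atom contributes a p orbital perpendicular to the ring (the double-bond atoms are sp², each contributing one p electron; the doubly-bonded nitrogens are pyridine-type — their lone pairs lie in the ring plane, leaving one electron in the p orbital), so the π system is cyclic and fully conjugated.
Counting π electrons: 2 × 2 = 4 from the 2 double-bond units.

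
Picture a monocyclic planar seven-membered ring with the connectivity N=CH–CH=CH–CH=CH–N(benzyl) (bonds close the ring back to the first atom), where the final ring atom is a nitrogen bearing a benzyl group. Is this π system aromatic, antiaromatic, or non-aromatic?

Antiaromatic

All ring atoms are sp² and supply a p orbital to the ring (the double-bond atoms are sp², each contributing one p electron; each =N– nitrogen is pyridine-type (lone pair in the sp² plane, one electron in the p orbital); the pyrrole-type nitrogen donates its lone pair from the p orbital); the conjugation is uninterrupted.
Counting π electrons: 3 × 2 = 6 from the double-bond units + 2 from the N(benzyl) atom = 8.
8 is a 4n count (n = 2), so the planar conjugated ring is antiaromatic.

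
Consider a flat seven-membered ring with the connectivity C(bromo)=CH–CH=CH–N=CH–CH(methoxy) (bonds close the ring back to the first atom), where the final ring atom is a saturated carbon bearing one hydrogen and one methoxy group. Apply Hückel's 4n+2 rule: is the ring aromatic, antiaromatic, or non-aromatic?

Because that saturated carbon is sp³ and has no p orbital in the ring π system at the CH(methoxy) position, the π system cannot extend all the way around the ring.
Without a continuous loop of overlapping p orbitals the Hückel electron count never comes into play.

Non-aromatic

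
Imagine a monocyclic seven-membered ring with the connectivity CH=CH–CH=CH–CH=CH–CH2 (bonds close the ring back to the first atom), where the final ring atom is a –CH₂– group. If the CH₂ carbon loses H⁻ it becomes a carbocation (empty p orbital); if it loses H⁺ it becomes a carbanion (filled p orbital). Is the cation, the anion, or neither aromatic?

In either ion the ring is fully conjugated: every atom, including the new sp² carbon, supplies a p orbital.
Cation: 3 × 2 + 0 = 6 π electrons → 4(1)+2, aromatic.
Anion: 3 × 2 + 2 = 8 π electrons → 4(2), antiaromatic.

The cation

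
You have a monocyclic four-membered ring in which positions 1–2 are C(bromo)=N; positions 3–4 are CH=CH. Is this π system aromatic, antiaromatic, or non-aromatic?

Antiaromatic

The p orbitals form a continuous loop: each doubly-bonded ring atom is sp² with one p-orbital electron; each =N– nitrogen is pyridine-type (lone pair in the sp² plane, one electron in the p orbital). The ring is fully conjugated.
π-electron count: 2 × 2 = 4 from the 2 double-bond units.
A 4n π count (4, n = 1) in a planar conjugated ring means antiaromatic.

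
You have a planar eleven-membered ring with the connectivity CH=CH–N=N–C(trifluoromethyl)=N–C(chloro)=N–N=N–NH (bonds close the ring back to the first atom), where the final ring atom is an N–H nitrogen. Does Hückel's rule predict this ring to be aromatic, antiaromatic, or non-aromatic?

Antiaromatic

Every ring atom contributes a p orbital perpendicular to the ring (the double-bond atoms are sp², each contributing one p electron; each =N– nitrogen is pyridine-type (lone pair in the sp² plane, one electron in the p orbital); the pyrrole-type nitrogen donates its lone pair from the p orbital), so the π system is cyclic and fully conjugated.
Counting π electrons: 5 × 2 = 10 from the double-bond units + 2 from the NH atom = 12.
12 = 4(3); a planar, fully conjugated 4n system is antiaromatic.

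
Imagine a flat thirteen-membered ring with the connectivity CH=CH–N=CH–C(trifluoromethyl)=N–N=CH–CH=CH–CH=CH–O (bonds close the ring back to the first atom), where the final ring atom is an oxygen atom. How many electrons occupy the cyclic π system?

The p orbitals form a continuous loop: every atom in a ring double bond is sp² and brings one electron to the p orbital; each sp² =N– keeps its lone pair in-plane and puts one electron into the π system; the oxygen donates one lone pair from its p orbital. The ring is fully conjugated.
Counting π electrons: 6 × 2 = 12 from the double-bond units + 2 from the O atom = 14.

14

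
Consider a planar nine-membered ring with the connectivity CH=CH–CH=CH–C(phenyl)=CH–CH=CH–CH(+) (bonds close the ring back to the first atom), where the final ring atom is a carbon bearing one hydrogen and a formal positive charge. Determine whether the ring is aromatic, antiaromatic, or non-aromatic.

All ring atoms are sp² and supply a p orbital to the ring (the double-bond atoms are sp², each contributing one p electron; the carbocation has an empty p orbital); the conjugation is uninterrupted.
π-electron count: 4 × 2 = 8 from the double-bond units + 0 from the CH(+) atom = 8.
8 is a 4n count (n = 2), so the planar conjugated ring is antiaromatic.

Antiaromatic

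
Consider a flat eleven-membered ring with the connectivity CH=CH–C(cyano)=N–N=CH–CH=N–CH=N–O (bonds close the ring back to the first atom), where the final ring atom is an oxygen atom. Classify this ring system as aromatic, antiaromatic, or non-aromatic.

Check conjugation: every atom in a ring double bond is sp² and brings one electron to the p orbital; the doubly-bonded nitrogens are pyridine-type — their lone pairs lie in the ring plane, leaving one electron in the p orbital; the oxygen donates one lone pair from its p orbital — every position has a p orbital, so the cyclic π system is continuous.
π-electron count: 5 × 2 = 10 from the double-bond units + 2 from the O atom = 12.
12 is a 4n count (n = 3), so the planar conjugated ring is antiaromatic.

Antiaromatic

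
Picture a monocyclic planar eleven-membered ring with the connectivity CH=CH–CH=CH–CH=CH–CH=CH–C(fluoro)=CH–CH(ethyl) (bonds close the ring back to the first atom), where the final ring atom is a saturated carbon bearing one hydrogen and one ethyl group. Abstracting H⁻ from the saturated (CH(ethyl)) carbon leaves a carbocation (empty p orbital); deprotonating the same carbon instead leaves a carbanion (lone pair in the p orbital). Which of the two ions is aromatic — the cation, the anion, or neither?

The cation

Both ions have a continuous loop of p orbitals — each ring atom is sp².
Cation: 5 × 2 + 0 = 10 π electrons → 4(2)+2, aromatic.
Anion: 5 × 2 + 2 = 12 π electrons → 4(3), antiaromatic.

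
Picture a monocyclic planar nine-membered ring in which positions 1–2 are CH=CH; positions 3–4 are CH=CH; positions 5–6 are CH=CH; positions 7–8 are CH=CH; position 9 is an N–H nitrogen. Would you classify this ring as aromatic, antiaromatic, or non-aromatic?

Every ring atom contributes a p orbital perpendicular to the ring (the double-bond atoms are sp², each contributing one p electron; the pyrrole-type nitrogen donates its lone pair from the p orbital), so the π system is cyclic and fully conjugated.
π-electron count: 4 × 2 = 8 from the double-bond units + 2 from the NH atom = 10.
Since 10 = 4·2 + 2, the ring meets the 4n+2 criterion.

Aromatic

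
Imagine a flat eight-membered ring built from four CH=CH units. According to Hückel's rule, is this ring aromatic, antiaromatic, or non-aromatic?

Antiaromatic

All ring atoms are sp² and supply a p orbital to the ring (each doubly-bonded ring atom is sp² with one p-orbital electron); the conjugation is uninterrupted.
π-electron count: 4 × 2 = 8 from the 4 double-bond units.
8 is a 4n count (n = 2), so the planar conjugated ring is antiaromatic.
(The species described is cyclooctatetraene.)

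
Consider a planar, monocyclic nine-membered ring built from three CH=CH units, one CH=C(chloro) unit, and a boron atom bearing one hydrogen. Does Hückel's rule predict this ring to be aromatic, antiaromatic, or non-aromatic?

Check conjugation: each doubly-bonded ring atom is sp² with one p-orbital electron; the boron has an empty p orbital — every position has a p orbital, so the cyclic π system is continuous.
Adding the contributions, 4 × 2 = 8 from the double-bond units + 0 from the BH atom = 8.
With 8 = 4·2 π electrons, Hückel's rule classifies the planar ring as antiaromatic.

Antiaromatic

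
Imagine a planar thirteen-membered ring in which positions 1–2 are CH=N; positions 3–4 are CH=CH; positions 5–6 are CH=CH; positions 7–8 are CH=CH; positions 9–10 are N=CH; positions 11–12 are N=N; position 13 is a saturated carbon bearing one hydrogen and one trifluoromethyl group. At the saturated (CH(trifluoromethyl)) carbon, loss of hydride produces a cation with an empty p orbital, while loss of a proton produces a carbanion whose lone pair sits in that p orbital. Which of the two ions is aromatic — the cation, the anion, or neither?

Once that carbon is sp², every ring atom has a p orbital and both ions are fully conjugated.
Cation: 6 × 2 + 0 = 12 π electrons → 4(3), antiaromatic.
Anion: 6 × 2 + 2 = 14 π electrons → 4(3)+2, aromatic.

The anion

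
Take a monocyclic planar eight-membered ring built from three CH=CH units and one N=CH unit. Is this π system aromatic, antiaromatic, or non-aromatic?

Check conjugation: each doubly-bonded ring atom is sp² with one p-orbital electron; each sp² =N– keeps its lone pair in-plane and puts one electron into the π system — every position has a p orbital, so the cyclic π system is continuous.
Adding the contributions, 4 × 2 = 8 from the 4 double-bond units.
A 4n π count (8, n = 2) in a planar conjugated ring means antiaromatic.

Antiaromatic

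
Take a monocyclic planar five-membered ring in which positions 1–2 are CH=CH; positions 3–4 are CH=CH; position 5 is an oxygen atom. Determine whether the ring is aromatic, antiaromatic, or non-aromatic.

The p orbitals form a continuous loop: the double-bond atoms are sp², each contributing one p electron; the oxygen donates one lone pair from its p orbital. The ring is fully conjugated.
Counting π electrons: 2 × 2 = 4 from the double-bond units + 2 from the O atom = 6.
That gives a 4n+2 count (6, n = 1).
This is furan.

Aromatic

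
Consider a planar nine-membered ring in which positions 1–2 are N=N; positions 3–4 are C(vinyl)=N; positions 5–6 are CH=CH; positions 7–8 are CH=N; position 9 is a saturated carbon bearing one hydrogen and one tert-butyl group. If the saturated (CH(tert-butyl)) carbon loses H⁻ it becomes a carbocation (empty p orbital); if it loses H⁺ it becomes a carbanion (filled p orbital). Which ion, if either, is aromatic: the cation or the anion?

The anion

In either ion the ring is fully conjugated: every atom, including the new sp² carbon, supplies a p orbital.
Cation: 4 × 2 + 0 = 8 π electrons → 4(2), antiaromatic.
Anion: 4 × 2 + 2 = 10 π electrons → 4(2)+2, aromatic.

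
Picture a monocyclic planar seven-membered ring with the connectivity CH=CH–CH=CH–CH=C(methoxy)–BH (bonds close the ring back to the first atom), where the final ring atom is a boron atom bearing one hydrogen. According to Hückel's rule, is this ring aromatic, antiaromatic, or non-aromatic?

The p orbitals form a continuous loop: every atom in a ring double bond is sp² and brings one electron to the p orbital; the boron has an empty p orbital. The ring is fully conjugated.
Adding the contributions, 3 × 2 = 6 from the double-bond units + 0 from the BH atom = 6.
That gives a 4n+2 count (6, n = 1).

Aromatic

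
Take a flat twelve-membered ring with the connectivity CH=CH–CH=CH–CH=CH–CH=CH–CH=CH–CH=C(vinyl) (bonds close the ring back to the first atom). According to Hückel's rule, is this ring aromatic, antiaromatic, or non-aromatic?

Check conjugation: each doubly-bonded ring atom is sp² with one p-orbital electron — every position has a p orbital, so the cyclic π system is continuous.
Counting π electrons: 6 × 2 = 12 from the 6 double-bond units.
With 12 = 4·3 π electrons, Hückel's rule classifies the planar ring as antiaromatic.

Antiaromatic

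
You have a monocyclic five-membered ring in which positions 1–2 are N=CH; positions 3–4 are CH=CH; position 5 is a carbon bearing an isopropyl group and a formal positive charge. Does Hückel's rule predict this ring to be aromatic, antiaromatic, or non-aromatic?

All ring atoms are sp² and supply a p orbital to the ring (every atom in a ring double bond is sp² and brings one electron to the p orbital; each sp² =N– keeps its lone pair in-plane and puts one electron into the π system; the carbocation has an empty p orbital); the conjugation is uninterrupted.
Tallying contributions gives 2 × 2 = 4 from the double-bond units + 0 from the C(isopropyl)(+) atom = 4.
With 4 = 4·1 π electrons, Hückel's rule classifies the planar ring as antiaromatic.

Antiaromatic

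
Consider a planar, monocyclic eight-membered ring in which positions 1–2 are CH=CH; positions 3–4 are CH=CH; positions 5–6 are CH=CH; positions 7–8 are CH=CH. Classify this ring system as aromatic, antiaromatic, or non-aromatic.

Antiaromatic

The p orbitals form a continuous loop: every atom in a ring double bond is sp² and brings one electron to the p orbital. The ring is fully conjugated.
Tallying contributions gives 4 × 2 = 8 from the 4 double-bond units.
8 = 4(2); a planar, fully conjugated 4n system is antiaromatic.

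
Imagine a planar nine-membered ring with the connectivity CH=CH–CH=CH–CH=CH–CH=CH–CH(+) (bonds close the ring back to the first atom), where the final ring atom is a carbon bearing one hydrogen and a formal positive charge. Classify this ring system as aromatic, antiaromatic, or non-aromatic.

All ring atoms are sp² and supply a p orbital to the ring (each doubly-bonded ring atom is sp² with one p-orbital electron; the carbocation has an empty p orbital); the conjugation is uninterrupted.
Tallying contributions gives 4 × 2 = 8 from the double-bond units + 0 from the CH(+) atom = 8.
A 4n π count (8, n = 2) in a planar conjugated ring means antiaromatic.

Antiaromatic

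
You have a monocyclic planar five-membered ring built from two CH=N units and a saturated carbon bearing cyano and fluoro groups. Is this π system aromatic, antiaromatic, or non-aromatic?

The C(cyano)(fluoro) position has four σ bonds — that saturated carbon is sp³ and has no p orbital in the ring π system — so the cyclic conjugation is interrupted.
Without a continuous loop of overlapping p orbitals the Hückel electron count never comes into play.

Non-aromatic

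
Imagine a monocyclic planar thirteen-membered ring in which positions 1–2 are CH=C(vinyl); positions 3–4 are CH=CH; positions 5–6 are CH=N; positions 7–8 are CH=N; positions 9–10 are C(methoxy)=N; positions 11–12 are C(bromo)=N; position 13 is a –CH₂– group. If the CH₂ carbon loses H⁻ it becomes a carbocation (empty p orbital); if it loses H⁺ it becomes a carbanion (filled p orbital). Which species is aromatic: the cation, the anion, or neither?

The anion

Both ions have a continuous loop of p orbitals — each ring atom is sp².
Cation: 6 × 2 + 0 = 12 π electrons → 4(3), antiaromatic.
Anion: 6 × 2 + 2 = 14 π electrons → 4(3)+2, aromatic.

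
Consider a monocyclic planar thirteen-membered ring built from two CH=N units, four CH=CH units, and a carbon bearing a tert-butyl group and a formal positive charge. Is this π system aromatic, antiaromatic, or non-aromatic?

Antiaromatic

The p orbitals form a continuous loop: the double-bond atoms are sp², each contributing one p electron; each =N– nitrogen is pyridine-type (lone pair in the sp² plane, one electron in the p orbital); the carbocation has an empty p orbital. The ring is fully conjugated.
Tallying contributions gives 6 × 2 = 12 from the double-bond units + 0 from the C(tert-butyl)(+) atom = 12.
A 4n π count (12, n = 3) in a planar conjugated ring means antiaromatic.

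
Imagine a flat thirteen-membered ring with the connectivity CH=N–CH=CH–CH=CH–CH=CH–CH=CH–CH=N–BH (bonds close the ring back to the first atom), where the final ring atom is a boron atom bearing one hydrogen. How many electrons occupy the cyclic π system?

12

Every ring atom contributes a p orbital perpendicular to the ring (each doubly-bonded ring atom is sp² with one p-orbital electron; each =N– nitrogen is pyridine-type (lone pair in the sp² plane, one electron in the p orbital); the boron has an empty p orbital), so the π system is cyclic and fully conjugated.
Tallying contributions gives 6 × 2 = 12 from the double-bond units + 0 from the BH atom = 12.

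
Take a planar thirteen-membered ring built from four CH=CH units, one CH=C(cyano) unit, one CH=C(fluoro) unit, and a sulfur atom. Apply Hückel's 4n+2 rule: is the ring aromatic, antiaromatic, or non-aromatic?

The p orbitals form a continuous loop: every atom in a ring double bond is sp² and brings one electron to the p orbital; the sulfur donates one lone pair from its p orbital. The ring is fully conjugated.
Adding the contributions, 6 × 2 = 12 from the double-bond units + 2 from the S atom = 14.
14 = 4(3) + 2, which satisfies Hückel's 4n+2 rule.

Aromatic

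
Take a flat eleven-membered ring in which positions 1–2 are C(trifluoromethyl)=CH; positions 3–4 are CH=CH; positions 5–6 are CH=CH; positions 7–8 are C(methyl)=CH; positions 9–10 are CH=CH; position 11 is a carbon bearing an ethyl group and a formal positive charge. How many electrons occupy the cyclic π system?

10

The p orbitals form a continuous loop: every atom in a ring double bond is sp² and brings one electron to the p orbital; the carbocation has an empty p orbital. The ring is fully conjugated.
Adding the contributions, 5 × 2 = 10 from the double-bond units + 0 from the C(ethyl)(+) atom = 10.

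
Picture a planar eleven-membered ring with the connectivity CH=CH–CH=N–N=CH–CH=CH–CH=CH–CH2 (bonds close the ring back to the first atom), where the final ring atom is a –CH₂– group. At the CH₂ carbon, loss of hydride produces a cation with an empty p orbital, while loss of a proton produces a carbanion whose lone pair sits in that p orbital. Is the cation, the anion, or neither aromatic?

In either ion the ring is fully conjugated: every atom, including the new sp² carbon, supplies a p orbital.
Cation: 5 × 2 + 0 = 10 π electrons → 4(2)+2, aromatic.
Anion: 5 × 2 + 2 = 12 π electrons → 4(3), antiaromatic.

The cation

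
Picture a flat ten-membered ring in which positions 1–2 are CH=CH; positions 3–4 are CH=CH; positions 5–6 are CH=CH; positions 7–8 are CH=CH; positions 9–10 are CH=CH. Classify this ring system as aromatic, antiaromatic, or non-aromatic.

Aromatic

Every ring atom contributes a p orbital perpendicular to the ring (the double-bond atoms are sp², each contributing one p electron), so the π system is cyclic and fully conjugated.
π-electron count: 5 × 2 = 10 from the 5 double-bond units.
With 10 π electrons (n = 2), the Hückel 4n+2 condition holds.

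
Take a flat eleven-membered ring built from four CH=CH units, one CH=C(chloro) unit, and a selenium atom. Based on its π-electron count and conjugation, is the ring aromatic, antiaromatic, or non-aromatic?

Every ring atom contributes a p orbital perpendicular to the ring (every atom in a ring double bond is sp² and brings one electron to the p orbital; the selenium donates one lone pair from its p orbital), so the π system is cyclic and fully conjugated.
π-electron count: 5 × 2 = 10 from the double-bond units + 2 from the Se atom = 12.
12 = 4(3); a planar, fully conjugated 4n system is antiaromatic.

Antiaromatic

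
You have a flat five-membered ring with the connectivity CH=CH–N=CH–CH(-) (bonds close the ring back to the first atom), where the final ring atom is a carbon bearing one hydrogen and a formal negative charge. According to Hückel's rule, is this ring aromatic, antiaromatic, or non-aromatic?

All ring atoms are sp² and supply a p orbital to the ring (each doubly-bonded ring atom is sp² with one p-orbital electron; each sp² =N– keeps its lone pair in-plane and puts one electron into the π system; the carbanion's lone pair occupies the p orbital); the conjugation is uninterrupted.
Tallying contributions gives 2 × 2 = 4 from the double-bond units + 2 from the CH(-) atom = 6.
That gives a 4n+2 count (6, n = 1).

Aromatic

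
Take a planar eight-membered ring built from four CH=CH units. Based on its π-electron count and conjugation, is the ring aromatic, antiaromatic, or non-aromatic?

Antiaromatic

Every ring atom contributes a p orbital perpendicular to the ring (the double-bond atoms are sp², each contributing one p electron), so the π system is cyclic and fully conjugated.
Counting π electrons: 4 × 2 = 8 from the 4 double-bond units.
With 8 = 4·2 π electrons, Hückel's rule classifies the planar ring as antiaromatic.
(The species described is cyclooctatetraene.)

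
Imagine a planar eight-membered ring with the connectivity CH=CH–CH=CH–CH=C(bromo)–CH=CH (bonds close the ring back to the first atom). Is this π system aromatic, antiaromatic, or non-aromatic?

All ring atoms are sp² and supply a p orbital to the ring (every atom in a ring double bond is sp² and brings one electron to the p orbital); the conjugation is uninterrupted.
Adding the contributions, 4 × 2 = 8 from the 4 double-bond units.
8 is a 4n count (n = 2), so the planar conjugated ring is antiaromatic.

Antiaromatic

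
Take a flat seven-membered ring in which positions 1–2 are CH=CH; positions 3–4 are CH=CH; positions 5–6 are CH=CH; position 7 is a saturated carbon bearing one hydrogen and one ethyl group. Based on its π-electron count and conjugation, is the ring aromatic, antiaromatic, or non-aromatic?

Because that saturated carbon is sp³ and has no p orbital in the ring π system at the CH(ethyl) position, the π system cannot extend all the way around the ring.
Hückel's rule only applies to fully conjugated rings, so this one is simply non-aromatic.

Non-aromatic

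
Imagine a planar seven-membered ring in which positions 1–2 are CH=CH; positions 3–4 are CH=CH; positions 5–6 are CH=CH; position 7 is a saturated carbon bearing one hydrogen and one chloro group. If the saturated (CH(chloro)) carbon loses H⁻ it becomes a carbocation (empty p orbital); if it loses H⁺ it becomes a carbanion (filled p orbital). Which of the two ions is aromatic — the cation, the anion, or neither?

In either ion the ring is fully conjugated: every atom, including the new sp² carbon, supplies a p orbital.
Cation: 3 × 2 + 0 = 6 π electrons → 4(1)+2, aromatic.
Anion: 3 × 2 + 2 = 8 π electrons → 4(2), antiaromatic.

The cation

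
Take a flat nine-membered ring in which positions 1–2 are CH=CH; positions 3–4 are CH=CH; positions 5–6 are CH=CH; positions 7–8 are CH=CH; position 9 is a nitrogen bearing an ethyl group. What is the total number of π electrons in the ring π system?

10

The p orbitals form a continuous loop: the double-bond atoms are sp², each contributing one p electron; the pyrrole-type nitrogen donates its lone pair from the p orbital. The ring is fully conjugated.
Tallying contributions gives 4 × 2 = 8 from the double-bond units + 2 from the N(ethyl) atom = 10.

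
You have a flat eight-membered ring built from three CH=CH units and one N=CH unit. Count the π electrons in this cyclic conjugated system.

All ring atoms are sp² and supply a p orbital to the ring (each doubly-bonded ring atom is sp² with one p-orbital electron; the doubly-bonded nitrogens are pyridine-type — their lone pairs lie in the ring plane, leaving one electron in the p orbital); the conjugation is uninterrupted.
Tallying contributions gives 4 × 2 = 8 from the 4 double-bond units.

8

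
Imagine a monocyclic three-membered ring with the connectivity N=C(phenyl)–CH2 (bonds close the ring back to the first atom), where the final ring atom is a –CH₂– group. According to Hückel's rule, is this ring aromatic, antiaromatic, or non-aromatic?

Because the tetrahedral CH₂ carbon is sp³ and has no p orbital in the ring π system at the CH2 position, the π system cannot extend all the way around the ring.
A ring that is not fully conjugated cannot be aromatic or antiaromatic regardless of its π-electron count.

Non-aromatic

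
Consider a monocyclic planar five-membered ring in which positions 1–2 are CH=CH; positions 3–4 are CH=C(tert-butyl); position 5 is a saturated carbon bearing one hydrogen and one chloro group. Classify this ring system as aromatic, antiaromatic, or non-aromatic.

At the CH(chloro) position, that saturated carbon is sp³ and has no p orbital in the ring π system; the ring's p-orbital overlap is broken there.
A ring that is not fully conjugated cannot be aromatic or antiaromatic regardless of its π-electron count.

Non-aromatic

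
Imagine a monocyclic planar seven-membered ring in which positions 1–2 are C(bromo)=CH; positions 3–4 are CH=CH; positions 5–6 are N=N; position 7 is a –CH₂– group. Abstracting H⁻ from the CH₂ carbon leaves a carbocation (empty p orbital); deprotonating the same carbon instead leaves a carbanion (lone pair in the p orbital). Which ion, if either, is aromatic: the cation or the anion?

Once that carbon is sp², every ring atom has a p orbital and both ions are fully conjugated.
Cation: 3 × 2 + 0 = 6 π electrons → 4(1)+2, aromatic.
Anion: 3 × 2 + 2 = 8 π electrons → 4(2), antiaromatic.

The cation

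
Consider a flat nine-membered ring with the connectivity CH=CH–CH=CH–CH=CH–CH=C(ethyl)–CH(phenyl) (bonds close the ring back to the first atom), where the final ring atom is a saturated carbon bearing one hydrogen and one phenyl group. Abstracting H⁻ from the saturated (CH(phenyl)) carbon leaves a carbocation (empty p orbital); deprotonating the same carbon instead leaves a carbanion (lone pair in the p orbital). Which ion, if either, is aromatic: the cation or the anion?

The anion

Both ions have a continuous loop of p orbitals — each ring atom is sp².
Cation: 4 × 2 + 0 = 8 π electrons → 4(2), antiaromatic.
Anion: 4 × 2 + 2 = 10 π electrons → 4(2)+2, aromatic.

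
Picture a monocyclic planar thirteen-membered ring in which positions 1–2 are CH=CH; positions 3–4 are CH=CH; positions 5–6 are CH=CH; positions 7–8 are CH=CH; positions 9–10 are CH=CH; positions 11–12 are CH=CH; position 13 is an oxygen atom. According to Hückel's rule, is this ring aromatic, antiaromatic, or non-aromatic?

The p orbitals form a continuous loop: every atom in a ring double bond is sp² and brings one electron to the p orbital; the oxygen donates one lone pair from its p orbital. The ring is fully conjugated.
Tallying contributions gives 6 × 2 = 12 from the double-bond units + 2 from the O atom = 14.
Since 14 = 4·3 + 2, the ring meets the 4n+2 criterion.

Aromatic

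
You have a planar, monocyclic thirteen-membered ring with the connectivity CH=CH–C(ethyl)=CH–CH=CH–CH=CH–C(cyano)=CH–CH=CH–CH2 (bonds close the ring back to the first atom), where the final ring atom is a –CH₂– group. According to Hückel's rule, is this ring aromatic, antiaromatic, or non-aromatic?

The CH2 position has four σ bonds — the tetrahedral CH₂ carbon is sp³ and has no p orbital in the ring π system — so the cyclic conjugation is interrupted.
Hückel's rule only applies to fully conjugated rings, so this one is simply non-aromatic.

Non-aromatic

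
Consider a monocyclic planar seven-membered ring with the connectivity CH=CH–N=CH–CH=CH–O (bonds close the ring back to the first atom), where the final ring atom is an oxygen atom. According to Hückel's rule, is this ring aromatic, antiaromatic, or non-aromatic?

Every ring atom contributes a p orbital perpendicular to the ring (each doubly-bonded ring atom is sp² with one p-orbital electron; each =N– nitrogen is pyridine-type (lone pair in the sp² plane, one electron in the p orbital); the oxygen donates one lone pair from its p orbital), so the π system is cyclic and fully conjugated.
Counting π electrons: 3 × 2 = 6 from the double-bond units + 2 from the O atom = 8.
8 = 4(2); a planar, fully conjugated 4n system is antiaromatic.

Antiaromatic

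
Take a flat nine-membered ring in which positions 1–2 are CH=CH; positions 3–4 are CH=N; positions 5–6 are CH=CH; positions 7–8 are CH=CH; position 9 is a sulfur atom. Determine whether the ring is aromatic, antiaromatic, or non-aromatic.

Every ring atom contributes a p orbital perpendicular to the ring (every atom in a ring double bond is sp² and brings one electron to the p orbital; each =N– nitrogen is pyridine-type (lone pair in the sp² plane, one electron in the p orbital); the sulfur donates one lone pair from its p orbital), so the π system is cyclic and fully conjugated.
Tallying contributions gives 4 × 2 = 8 from the double-bond units + 2 from the S atom = 10.
10 = 4(2) + 2, which satisfies Hückel's 4n+2 rule.

Aromatic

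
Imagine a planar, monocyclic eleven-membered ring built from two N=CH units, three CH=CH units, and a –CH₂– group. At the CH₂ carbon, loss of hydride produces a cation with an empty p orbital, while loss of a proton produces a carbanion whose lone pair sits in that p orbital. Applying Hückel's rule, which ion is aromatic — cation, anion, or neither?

Once that carbon is sp², every ring atom has a p orbital and both ions are fully conjugated.
Cation: 5 × 2 + 0 = 10 π electrons → 4(2)+2, aromatic.
Anion: 5 × 2 + 2 = 12 π electrons → 4(3), antiaromatic.

The cation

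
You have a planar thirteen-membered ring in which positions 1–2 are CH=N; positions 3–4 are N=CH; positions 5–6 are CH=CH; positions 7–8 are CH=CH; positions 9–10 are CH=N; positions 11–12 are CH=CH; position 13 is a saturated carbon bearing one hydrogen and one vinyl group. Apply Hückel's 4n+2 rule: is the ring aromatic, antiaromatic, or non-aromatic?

Because that saturated carbon is sp³ and has no p orbital in the ring π system at the CH(vinyl) position, the π system cannot extend all the way around the ring.
Broken conjugation rules out both aromaticity and antiaromaticity.

Non-aromatic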